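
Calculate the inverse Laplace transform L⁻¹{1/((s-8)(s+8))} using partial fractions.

Decompose: A/(s-8) + B/(s+8). A = 1/16, B = -1/16. f(t) = (e^(8t) - e^(-8t))/16

Final answer: (e^(8t) - e^(-8t))/16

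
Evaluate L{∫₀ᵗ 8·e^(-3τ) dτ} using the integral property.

L{∫₀ᵗ f(τ)dτ} = F(s)/s with F(s) = 8/(s+3), so L{∫₀ᵗ 8·e^(-3τ) dτ} = 8/(s(s+3))

Final answer: 8/(s(s+3))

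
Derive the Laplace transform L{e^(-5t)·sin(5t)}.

L{e^(at)·sin(ωt)} = ω/((s-a)² + ω²), so L{e^(-5t)·sin(5t)} = 5/((s+5)² + 25)

Final answer: 5/((s+5)² + 25)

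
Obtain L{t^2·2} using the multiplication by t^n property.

L{2} = 2/s. d^1/ds^1[1/s] = -1/s². d^2/ds^2[1/s] = 2/s^3. So L{t^2} = (-1)^{2}·2/s^3 = 2/s^3. Then L{t^2·2} = 2·2/s^3 = 4/s^3

Final answer: 4/s^3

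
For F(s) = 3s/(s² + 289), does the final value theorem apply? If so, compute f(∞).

The final value theorem requires all poles of sF(s) in the left half-plane. sF(s) = 3s²/(s² + 289) has poles at s = ±17i (imaginary axis). Theorem does NOT apply (oscillatory system).

Final answer: Not applicable (oscillatory)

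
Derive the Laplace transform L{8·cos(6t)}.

L{cos(ωt)} = s/(s² + ω²), so L{cos(6t)} = s/(s² + 36). Then L{8·cos(6t)} = 8·s/(s² + 36) = 8s/(s² + 36)

Final answer: 8s/(s² + 36)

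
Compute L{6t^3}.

L{t^n} = n!/s^(n+1). So L{6t^3} = 6·3!/s^4 = 36/s^4

Final answer: 36/s^4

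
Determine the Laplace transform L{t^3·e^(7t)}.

L{t^n·e^(at)} = n!/(s-a)^(n+1), so L{t^3·e^(7t)} = 6/(s-7)^4

Final answer: 6/(s-7)^4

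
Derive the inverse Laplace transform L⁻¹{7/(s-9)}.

L⁻¹{1/(s-a)} = e^(at), so L⁻¹{1/(s-9)} = e^(9t), and L⁻¹{7/(s-9)} = 7·e^(9t)

Final answer: 7·e^(9t)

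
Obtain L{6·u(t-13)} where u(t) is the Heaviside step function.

L{u(t-a)} = e^(-as)/s. Here a=13, so L{u(t-13)} = e^(-13s)/s, and L{6·u(t-13)} = 6·e^(-13s)/s

Final answer: 6·e^(-13s)/s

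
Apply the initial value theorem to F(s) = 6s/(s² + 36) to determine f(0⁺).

f(0⁺) = lim_{s→∞} s·6s/(s² + 36) = lim_{s→∞} 6s²/(s² + 36) = 6

Final answer: 6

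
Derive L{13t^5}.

L{t^n} = n!/s^(n+1). So L{13t^5} = 13·5!/s^6 = 1560/s^6

Final answer: 1560/s^6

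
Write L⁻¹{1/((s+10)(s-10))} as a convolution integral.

1/((s+10)(s-10)) = (1/(s+10))·(1/(s-10)) = L{e^(-10t)}·L{e^(10t)}. So f(t) = e^(-10t)*e^(10t) = ∫₀ᵗ e^(-10τ)·e^(10(t-τ)) dτ

Final answer: ∫₀ᵗ e^(-10τ)·e^(10(t-τ)) dτ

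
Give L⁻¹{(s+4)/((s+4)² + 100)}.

Using frequency shift: L⁻¹{(s-a)/((s-a)² + b²)} = e^(at)cos(bt). Here a=-4, b=10

Final answer: e^(-4t)·cos(10t)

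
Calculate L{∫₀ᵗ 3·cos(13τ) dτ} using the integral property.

L{∫₀ᵗ f(τ)dτ} = F(s)/s with F(s) = 3s/(s² + 169), so the result is (3s/(s² + 169))/s = 3/(s² + 169)

Final answer: 3/(s² + 169)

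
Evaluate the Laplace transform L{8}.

L{8} = 8 · L{1} = 8/s

Final answer: 8/s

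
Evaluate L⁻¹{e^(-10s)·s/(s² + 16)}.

L⁻¹{s/(s² + 16)} = cos(4t). By the time shift theorem, L⁻¹{e^(-as)F(s)} = u(t-a)f(t-a) with a=10, so L⁻¹{e^(-10s)·s/(s² + 16)} = u(t-10)·cos(4(t-10))

Final answer: u(t-10)·cos(4(t-10))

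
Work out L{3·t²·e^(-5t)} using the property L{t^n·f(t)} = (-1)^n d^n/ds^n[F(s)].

L{e^(-5t)} = 1/(s+5). d/ds[1/(s+5)] = -1/(s+5)². d²/ds²[1/(s+5)] = 2/(s+5)³. So L{t²·e^(-5t)} = (-1)² · 2/(s+5)³ = 2/(s+5)³. Then L{3·t²·e^(-5t)} = 3·2/(s+5)³ = 6/(s+5)³

Final answer: 6/(s+5)³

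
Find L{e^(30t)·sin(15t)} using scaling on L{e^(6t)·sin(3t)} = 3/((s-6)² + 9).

Scaling with a=5: L{e^(30t)·sin(15t)} = (1/5) · 3/((s/5-6)² + 9). Simplifying: 15/((s-30)² + 225)

Final answer: 15/((s-30)² + 225)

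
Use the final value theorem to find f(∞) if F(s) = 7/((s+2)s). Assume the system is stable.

f(∞) = lim_{s→0} sF(s) = lim_{s→0} 7/(s+2) = 7/2

Final answer: 7/2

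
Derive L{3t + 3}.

L{3t + 3} = 3·L{t} + 3·L{1} = 3/s² + 3/s

Final answer: 3/s² + 3/s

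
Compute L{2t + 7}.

L{2t + 7} = 2·L{t} + 7·L{1} = 2/s² + 7/s

Final answer: 2/s² + 7/s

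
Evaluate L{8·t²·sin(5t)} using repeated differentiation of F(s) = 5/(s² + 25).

F(s) = 5/(s² + 25). F'(s) = -10s/(s² + 25)². F''(s) = -10(25 - 3s²)/(s² + 25)³ = (30s² - 250)/(s² + 25)³. So L{t²·sin(5t)} = (-1)² F''(s) = (30s² - 250)/(s² + 25)³. Then L{8·t²·sin(5t)} = 8·(30s² - 250)/(s² + 25)³ = (240s² - 2000)/(s² + 25)³

Final answer: (240s² - 2000)/(s² + 25)³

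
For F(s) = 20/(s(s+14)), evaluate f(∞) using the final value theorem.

f(∞) = lim_{s→0} s·20/(s(s+14)) = lim_{s→0} 20/(s+14) = 20/14 = 10/7

Final answer: 10/7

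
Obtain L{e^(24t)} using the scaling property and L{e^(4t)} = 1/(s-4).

Using L{f(at)} = (1/a)F(s/a) with a=6 and f(t) = e^(4t): L{e^(24t)} = (1/6) · 1/((s/6)-4) = (1/6) · 6/(s-24) = 1/(s-24)

Final answer: 1/(s-24)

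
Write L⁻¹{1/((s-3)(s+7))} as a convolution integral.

1/((s-3)(s+7)) = (1/(s-3))·(1/(s+7)) = L{e^(3t)}·L{e^(-7t)}. So f(t) = e^(3t)*e^(-7t) = ∫₀ᵗ e^(3τ)·e^(-7(t-τ)) dτ

Final answer: ∫₀ᵗ e^(3τ)·e^(-7(t-τ)) dτ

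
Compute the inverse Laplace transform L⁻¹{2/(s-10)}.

L⁻¹{1/(s-a)} = e^(at), so L⁻¹{1/(s-10)} = e^(10t), and L⁻¹{2/(s-10)} = 2·e^(10t)

Final answer: 2·e^(10t)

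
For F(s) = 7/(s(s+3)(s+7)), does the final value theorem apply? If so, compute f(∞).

Poles of sF(s) = 7/((s+3)(s+7)) are at s = -3 and s = -7, both in the left half-plane. Theorem applies. f(∞) = lim_{s→0} sF(s) = 7/(3·7) = 1/3

Final answer: 1/3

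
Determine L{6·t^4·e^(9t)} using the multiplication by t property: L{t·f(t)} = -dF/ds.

Using L{t^n·e^(at)} = n!/(s-a)^(n+1), L{t^4·e^(9t)} = 24/(s-9)^5, so L{6·t^4·e^(9t)} = 6·24/(s-9)^5 = 144/(s-9)^5

Final answer: 144/(s-9)^5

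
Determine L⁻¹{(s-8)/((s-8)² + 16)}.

Using frequency shift: L⁻¹{(s-a)/((s-a)² + b²)} = e^(at)cos(bt). Here a=8, b=4

Final answer: e^(8t)·cos(4t)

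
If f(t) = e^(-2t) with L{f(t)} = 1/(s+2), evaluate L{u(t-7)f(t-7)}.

Time shift theorem: L{u(t-a)f(t-a)} = e^(-as)F(s). Here a=7, F(s) = 1/(s+2), so L{u(t-7)f(t-7)} = e^(-7s)·1/(s+2)

Final answer: e^(-7s)·1/(s+2)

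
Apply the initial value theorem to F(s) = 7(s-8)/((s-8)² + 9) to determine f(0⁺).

f(0⁺) = lim_{s→∞} sF(s) = lim_{s→∞} 7s(s-8)/((s-8)² + 9) = 7

Final answer: 7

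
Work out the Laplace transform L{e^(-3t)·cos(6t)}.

L{e^(at)·cos(ωt)} = (s-a)/((s-a)² + ω²), so L{e^(-3t)·cos(6t)} = (s+3)/((s+3)² + 36)

Final answer: (s+3)/((s+3)² + 36)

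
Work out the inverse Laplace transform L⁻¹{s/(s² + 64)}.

L⁻¹{s/(s² + 64)} = cos(8t)

Final answer: cos(8t)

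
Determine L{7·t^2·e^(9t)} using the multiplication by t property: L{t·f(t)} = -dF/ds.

Using L{t^n·e^(at)} = n!/(s-a)^(n+1), L{t^2·e^(9t)} = 2/(s-9)^3, so L{7·t^2·e^(9t)} = 7·2/(s-9)^3 = 14/(s-9)^3

Final answer: 14/(s-9)^3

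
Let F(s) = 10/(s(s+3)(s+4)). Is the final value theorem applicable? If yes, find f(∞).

Poles of sF(s) = 10/((s+3)(s+4)) are at s = -3 and s = -4, both in the left half-plane. Theorem applies. f(∞) = lim_{s→0} sF(s) = 10/(3·4) = 5/6

Final answer: 5/6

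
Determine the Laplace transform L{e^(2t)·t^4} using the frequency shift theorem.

L{e^(at)·t^n} = n!/(s-a)^(n+1), so L{e^(2t)·t^4} = 24/(s-2)^5

Final answer: 24/(s-2)^5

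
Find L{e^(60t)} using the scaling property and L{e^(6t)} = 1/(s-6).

Using L{f(at)} = (1/a)F(s/a) with a=10 and f(t) = e^(6t): L{e^(60t)} = (1/10) · 1/((s/10)-6) = (1/10) · 10/(s-60) = 1/(s-60)

Final answer: 1/(s-60)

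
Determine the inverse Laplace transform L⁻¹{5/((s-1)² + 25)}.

Using frequency shift, L⁻¹{5/((s-1)² + 25)} = e^t·sin(5t)

Final answer: e^t·sin(5t)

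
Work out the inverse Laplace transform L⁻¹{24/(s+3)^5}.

L⁻¹{n!/(s-a)^(n+1)} = t^n·e^(at), so L⁻¹{24/(s+3)^5} = t^4·e^(-3t)

Final answer: t^4·e^(-3t)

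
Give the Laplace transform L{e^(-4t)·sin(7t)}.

L{e^(at)·sin(ωt)} = ω/((s-a)² + ω²), so L{e^(-4t)·sin(7t)} = 7/((s+4)² + 49)

Final answer: 7/((s+4)² + 49)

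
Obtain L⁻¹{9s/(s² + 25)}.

This is the form c·s/(s² + a²) with a = 5, c = 9. L⁻¹ = 9·cos(5t)

Final answer: 9·cos(5t)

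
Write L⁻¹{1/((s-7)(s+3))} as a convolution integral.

1/((s-7)(s+3)) = (1/(s-7))·(1/(s+3)) = L{e^(7t)}·L{e^(-3t)}. So f(t) = e^(7t)*e^(-3t) = ∫₀ᵗ e^(7τ)·e^(-3(t-τ)) dτ

Final answer: ∫₀ᵗ e^(7τ)·e^(-3(t-τ)) dτ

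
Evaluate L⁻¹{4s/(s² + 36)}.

This is the form c·s/(s² + a²) with a = 6, c = 4. L⁻¹ = 4·cos(6t)

Final answer: 4·cos(6t)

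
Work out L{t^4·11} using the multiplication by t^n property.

L{11} = 11/s. d^1/ds^1[1/s] = -1/s². d^2/ds^2[1/s] = 2/s^3. d^3/ds^3[1/s] = -6/s^4. d^4/ds^4[1/s] = 24/s^5. So L{t^4} = (-1)^{4}·24/s^5 = 24/s^5. Then L{t^4·11} = 11·24/s^5 = 264/s^5

Final answer: 264/s^5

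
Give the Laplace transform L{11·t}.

L{t^n} = n!/s^(n+1), so L{t} = 1/s^2. Then L{11·t} = 11·1/s^2 = 11/s^2

Final answer: 11/s^2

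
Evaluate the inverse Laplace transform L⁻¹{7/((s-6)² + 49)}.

Using frequency shift, L⁻¹{7/((s-6)² + 49)} = e^(6t)·sin(7t)

Final answer: e^(6t)·sin(7t)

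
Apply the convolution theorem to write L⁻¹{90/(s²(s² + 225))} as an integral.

90/(s²(s² + 225)) = (1/s²)·(90/(s² + 225)) = L{t}·L{6·sin(15t)}. So f(t) = t*(6·sin(15t)) = ∫₀ᵗ 6τ·sin(15(t-τ)) dτ

Final answer: ∫₀ᵗ 6τ·sin(15(t-τ)) dτ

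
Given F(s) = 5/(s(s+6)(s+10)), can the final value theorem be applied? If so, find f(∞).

Poles of sF(s) = 5/((s+6)(s+10)) are at s = -6 and s = -10, both in the left half-plane. Theorem applies. f(∞) = lim_{s→0} sF(s) = 5/(6·10) = 1/12

Final answer: 1/12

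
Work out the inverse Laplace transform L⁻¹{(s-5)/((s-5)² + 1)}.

Using frequency shift, L⁻¹{(s-5)/((s-5)² + 1)} = e^(5t)·cos(t)

Final answer: e^(5t)·cos(t)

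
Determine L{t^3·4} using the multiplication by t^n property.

L{4} = 4/s. d^1/ds^1[1/s] = -1/s². d^2/ds^2[1/s] = 2/s^3. d^3/ds^3[1/s] = -6/s^4. So L{t^3} = (-1)^{3}·-6/s^4 = 6/s^4. Then L{t^3·4} = 4·6/s^4 = 24/s^4

Final answer: 24/s^4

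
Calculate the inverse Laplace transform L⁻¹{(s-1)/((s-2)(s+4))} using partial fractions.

Using partial fractions, f(t) = (e^(2t) + 5e^(-4t))/6

Final answer: (e^(2t) + 5e^(-4t))/6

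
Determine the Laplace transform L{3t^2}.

L{3t^2} = 3 · L{t^2} = 3 · 2/s^3 = 6/s^3

Final answer: 6/s^3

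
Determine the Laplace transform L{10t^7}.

L{10t^7} = 10 · L{t^7} = 10 · 5040/s^8 = 50400/s^8

Final answer: 50400/s^8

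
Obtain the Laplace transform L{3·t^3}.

L{t^n} = n!/s^(n+1), so L{t^3} = 6/s^4. Then L{3·t^3} = 3·6/s^4 = 18/s^4

Final answer: 18/s^4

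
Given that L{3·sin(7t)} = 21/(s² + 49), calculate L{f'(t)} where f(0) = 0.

L{f'(t)} = s·F(s) - f(0) = s·21/(s² + 49) - 0 = 21s/(s² + 49)

Final answer: 21s/(s² + 49)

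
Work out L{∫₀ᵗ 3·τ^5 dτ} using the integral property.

L{∫₀ᵗ f(τ)dτ} = F(s)/s with f(t) = 3t^5. F(s) = 360/s^6, so L{∫₀ᵗ 3·τ^5 dτ} = (360/s^6)/s = 360/s^7. (Check: ∫₀ᵗ 3·τ^5 dτ = 3t^6/6.)

Final answer: 360/s^7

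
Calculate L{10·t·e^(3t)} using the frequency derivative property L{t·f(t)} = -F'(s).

L{e^(3t)} = 1/(s-3). By frequency derivative: L{t·e^(3t)} = -d/ds[1/(s-3)] = -(-1)/(s-3)² = 1/(s-3)². Then L{10·t·e^(3t)} = 10·1/(s-3)² = 10/(s-3)²

Final answer: 10/(s-3)²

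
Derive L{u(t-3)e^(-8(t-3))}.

u(t-a)f(t-a) with f(t)=e^(-8t). L{e^(-8t)} = 1/(s+8). By time shift: e^(-3s)/(s+8)

Final answer: e^(-3s)/(s+8)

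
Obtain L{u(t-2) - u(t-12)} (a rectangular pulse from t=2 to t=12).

L{u(t-a)} = e^(-as)/s. L{u(t-2) - u(t-12)} = (e^(-2s) - e^(-12s))/s

Final answer: (e^(-2s) - e^(-12s))/s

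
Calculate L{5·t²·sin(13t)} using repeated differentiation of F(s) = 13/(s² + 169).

F(s) = 13/(s² + 169). F'(s) = -26s/(s² + 169)². F''(s) = -26(169 - 3s²)/(s² + 169)³ = (78s² - 4394)/(s² + 169)³. So L{t²·sin(13t)} = (-1)² F''(s) = (78s² - 4394)/(s² + 169)³. Then L{5·t²·sin(13t)} = 5·(78s² - 4394)/(s² + 169)³ = (390s² - 21970)/(s² + 169)³

Final answer: (390s² - 21970)/(s² + 169)³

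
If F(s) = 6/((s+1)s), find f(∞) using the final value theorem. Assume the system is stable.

f(∞) = lim_{s→0} sF(s) = lim_{s→0} 6/(s+1) = 6

Final answer: 6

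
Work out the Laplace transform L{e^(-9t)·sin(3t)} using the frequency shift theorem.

Frequency shift: L{e^(at)f(t)} = F(s-a). L{e^(-9t)·sin(3t)} = 3/((s+9)² + 9)

Final answer: 3/((s+9)² + 9)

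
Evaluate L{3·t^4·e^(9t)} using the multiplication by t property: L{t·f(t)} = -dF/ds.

Using L{t^n·e^(at)} = n!/(s-a)^(n+1), L{t^4·e^(9t)} = 24/(s-9)^5, so L{3·t^4·e^(9t)} = 3·24/(s-9)^5 = 72/(s-9)^5

Final answer: 72/(s-9)^5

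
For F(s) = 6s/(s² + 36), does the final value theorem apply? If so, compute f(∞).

The final value theorem requires all poles of sF(s) in the left half-plane. sF(s) = 6s²/(s² + 36) has poles at s = ±6i (imaginary axis). Theorem does NOT apply (oscillatory system).

Final answer: Not applicable (oscillatory)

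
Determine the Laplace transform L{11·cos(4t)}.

L{cos(ωt)} = s/(s² + ω²), so L{cos(4t)} = s/(s² + 16). Then L{11·cos(4t)} = 11·s/(s² + 16) = 11s/(s² + 16)

Final answer: 11s/(s² + 16)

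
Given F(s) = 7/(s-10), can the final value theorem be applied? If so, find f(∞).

sF(s) = 7s/(s-10) has a pole at s = 10 in the right half-plane. Theorem does NOT apply (unstable system; f(t) = 7·e^(10t) grows without bound).

Final answer: Not applicable (unstable)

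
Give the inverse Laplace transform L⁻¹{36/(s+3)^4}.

L⁻¹{n!/(s-a)^(n+1)} = t^n·e^(at) with n=3, a=-3. So L⁻¹{6/(s+3)^4} = t^3·e^(-3t), and L⁻¹{36/(s+3)^4} = (36/6)·t^3·e^(-3t) = 6·t^3·e^(-3t)

Final answer: 6·t^3·e^(-3t)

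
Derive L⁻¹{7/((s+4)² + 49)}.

Form: b/((s-a)² + b²) → e^(at)sin(bt). With a=-4, b=7

Final answer: e^(-4t)·sin(7t)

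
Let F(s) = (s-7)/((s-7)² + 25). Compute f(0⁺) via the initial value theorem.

f(0⁺) = lim_{s→∞} sF(s) = lim_{s→∞} s(s-7)/((s-7)² + 25) = 1

Final answer: 1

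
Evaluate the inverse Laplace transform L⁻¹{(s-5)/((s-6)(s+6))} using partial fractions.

Using partial fractions, f(t) = (e^(6t) + 11e^(-6t))/12

Final answer: (e^(6t) + 11e^(-6t))/12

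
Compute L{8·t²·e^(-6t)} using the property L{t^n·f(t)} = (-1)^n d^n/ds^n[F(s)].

L{e^(-6t)} = 1/(s+6). d/ds[1/(s+6)] = -1/(s+6)². d²/ds²[1/(s+6)] = 2/(s+6)³. So L{t²·e^(-6t)} = (-1)² · 2/(s+6)³ = 2/(s+6)³. Then L{8·t²·e^(-6t)} = 8·2/(s+6)³ = 16/(s+6)³

Final answer: 16/(s+6)³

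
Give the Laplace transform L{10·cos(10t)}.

L{cos(ωt)} = s/(s² + ω²), so L{cos(10t)} = s/(s² + 100). Then L{10·cos(10t)} = 10·s/(s² + 100) = 10s/(s² + 100)

Final answer: 10s/(s² + 100)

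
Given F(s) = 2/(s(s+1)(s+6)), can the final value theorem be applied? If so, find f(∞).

Poles of sF(s) = 2/((s+1)(s+6)) are at s = -1 and s = -6, both in the left half-plane. Theorem applies. f(∞) = lim_{s→0} sF(s) = 2/(1·6) = 1/3

Final answer: 1/3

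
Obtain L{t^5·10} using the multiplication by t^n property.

L{10} = 10/s. d^1/ds^1[1/s] = -1/s². d^2/ds^2[1/s] = 2/s^3. d^3/ds^3[1/s] = -6/s^4. d^4/ds^4[1/s] = 24/s^5. d^5/ds^5[1/s] = -120/s^6. So L{t^5} = (-1)^{5}·-120/s^6 = 120/s^6. Then L{t^5·10} = 10·120/s^6 = 1200/s^6

Final answer: 1200/s^6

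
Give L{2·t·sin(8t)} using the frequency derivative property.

L{sin(8t)} = 8/(s² + 64). By L{t·f(t)} = -F'(s): -d/ds[8/(s² + 64)] = -(8)·(-2s)/(s² + 64)² = 16s/(s² + 64)². Then L{2·t·sin(8t)} = 2·16s/(s² + 64)² = 32s/(s² + 64)²

Final answer: 32s/(s² + 64)²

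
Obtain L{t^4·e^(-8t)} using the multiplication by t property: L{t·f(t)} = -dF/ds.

Using L{t^n·e^(at)} = n!/(s-a)^(n+1), L{t^4·e^(-8t)} = 24/(s+8)^5

Final answer: 24/(s+8)^5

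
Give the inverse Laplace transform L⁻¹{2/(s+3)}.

L⁻¹{1/(s-a)} = e^(at), so L⁻¹{1/(s+3)} = e^(-3t), and L⁻¹{2/(s+3)} = 2·e^(-3t)

Final answer: 2·e^(-3t)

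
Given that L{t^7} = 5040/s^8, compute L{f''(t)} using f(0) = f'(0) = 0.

L{f''(t)} = s²F(s) - sf(0) - f'(0) = s²·5040/s^8 - 0 - 0 = 5040/s^6

Final answer: 5040/s^6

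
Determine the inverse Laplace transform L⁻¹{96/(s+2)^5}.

L⁻¹{n!/(s-a)^(n+1)} = t^n·e^(at) with n=4, a=-2. So L⁻¹{24/(s+2)^5} = t^4·e^(-2t), and L⁻¹{96/(s+2)^5} = (96/24)·t^4·e^(-2t) = 4·t^4·e^(-2t)

Final answer: 4·t^4·e^(-2t)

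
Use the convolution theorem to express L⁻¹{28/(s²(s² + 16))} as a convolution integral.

28/(s²(s² + 16)) = (1/s²)·(28/(s² + 16)) = L{t}·L{7·sin(4t)}. So f(t) = t*(7·sin(4t)) = ∫₀ᵗ 7τ·sin(4(t-τ)) dτ

Final answer: ∫₀ᵗ 7τ·sin(4(t-τ)) dτ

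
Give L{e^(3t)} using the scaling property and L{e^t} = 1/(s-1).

Using L{f(at)} = (1/a)F(s/a) with a=3 and f(t) = e^t: L{e^(3t)} = (1/3) · 1/((s/3)-1) = (1/3) · 3/(s-3) = 1/(s-3)

Final answer: 1/(s-3)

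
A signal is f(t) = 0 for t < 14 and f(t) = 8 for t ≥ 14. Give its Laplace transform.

f(t) = 8·u(t-14). L{u(t-14)} = e^(-14s)/s, so L{f(t)} = 8·e^(-14s)/s

Final answer: 8·e^(-14s)/s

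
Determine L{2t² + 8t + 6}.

L{2t² + 8t + 6} = 2·2/s³ + 8/s² + 6/s = 4/s³ + 8/s² + 6/s

Final answer: 4/s³ + 8/s² + 6/s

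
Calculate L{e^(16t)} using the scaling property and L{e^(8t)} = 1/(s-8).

Using L{f(at)} = (1/a)F(s/a) with a=2 and f(t) = e^(8t): L{e^(16t)} = (1/2) · 1/((s/2)-8) = (1/2) · 2/(s-16) = 1/(s-16)

Final answer: 1/(s-16)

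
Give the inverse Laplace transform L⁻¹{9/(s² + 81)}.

L⁻¹{9/(s² + 81)} = sin(9t)

Final answer: sin(9t)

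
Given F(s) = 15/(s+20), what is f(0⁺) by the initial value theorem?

f(0⁺) = lim_{s→∞} s·15/(s+20) = lim_{s→∞} 15s/(s+20) = 15

Final answer: 15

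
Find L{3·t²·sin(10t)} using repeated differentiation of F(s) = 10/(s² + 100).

F(s) = 10/(s² + 100). F'(s) = -20s/(s² + 100)². F''(s) = -20(100 - 3s²)/(s² + 100)³ = (60s² - 2000)/(s² + 100)³. So L{t²·sin(10t)} = (-1)² F''(s) = (60s² - 2000)/(s² + 100)³. Then L{3·t²·sin(10t)} = 3·(60s² - 2000)/(s² + 100)³ = (180s² - 6000)/(s² + 100)³

Final answer: (180s² - 6000)/(s² + 100)³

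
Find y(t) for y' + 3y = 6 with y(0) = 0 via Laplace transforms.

sY + 3Y = 6/s. Y = 6/(s(s+3)). Partial fractions: Y = 2/s - 2/(s+3)

Final answer: y(t) = 2(1 - e^(-3t))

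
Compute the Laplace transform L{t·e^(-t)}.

L{t^n·e^(at)} = n!/(s-a)^(n+1), so L{t·e^(-t)} = 1/(s+1)^2

Final answer: 1/(s+1)^2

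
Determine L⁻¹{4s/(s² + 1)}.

This is the form c·s/(s² + a²) with a = 1, c = 4. L⁻¹ = 4·cos(t)

Final answer: 4·cos(t)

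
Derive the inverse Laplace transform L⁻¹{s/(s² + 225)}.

L⁻¹{s/(s² + 225)} = cos(15t)

Final answer: cos(15t)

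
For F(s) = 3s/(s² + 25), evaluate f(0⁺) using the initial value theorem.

f(0⁺) = lim_{s→∞} s·3s/(s² + 25) = lim_{s→∞} 3s²/(s² + 25) = 3

Final answer: 3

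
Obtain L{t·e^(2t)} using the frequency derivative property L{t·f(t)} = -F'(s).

L{e^(2t)} = 1/(s-2). By frequency derivative: L{t·e^(2t)} = -d/ds[1/(s-2)] = -(-1)/(s-2)² = 1/(s-2)²

Final answer: 1/(s-2)²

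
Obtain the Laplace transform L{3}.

L{3} = 3 · L{1} = 3/s

Final answer: 3/s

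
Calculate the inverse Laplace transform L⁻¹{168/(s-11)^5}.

L⁻¹{n!/(s-a)^(n+1)} = t^n·e^(at) with n=4, a=11. So L⁻¹{24/(s-11)^5} = t^4·e^(11t), and L⁻¹{168/(s-11)^5} = (168/24)·t^4·e^(11t) = 7·t^4·e^(11t)

Final answer: 7·t^4·e^(11t)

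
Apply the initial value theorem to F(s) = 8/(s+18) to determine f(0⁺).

f(0⁺) = lim_{s→∞} s·8/(s+18) = lim_{s→∞} 8s/(s+18) = 8

Final answer: 8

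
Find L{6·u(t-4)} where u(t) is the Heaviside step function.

L{u(t-a)} = e^(-as)/s. Here a=4, so L{u(t-4)} = e^(-4s)/s, and L{6·u(t-4)} = 6·e^(-4s)/s

Final answer: 6·e^(-4s)/s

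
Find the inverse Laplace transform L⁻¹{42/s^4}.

L⁻¹{n!/s^(n+1)} = t^n with n=3. So L⁻¹{6/s^4} = t^3, and L⁻¹{42/s^4} = (42/6)·t^3 = 7·t^3

Final answer: 7·t^3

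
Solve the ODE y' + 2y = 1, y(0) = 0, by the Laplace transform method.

sY + 2Y = 1/s. Y = 1/(s(s+2)). Partial fractions: Y = 1/2/s - 1/2/(s+2)

Final answer: y(t) = 1/2(1 - e^(-2t))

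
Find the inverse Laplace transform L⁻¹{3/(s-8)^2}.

L⁻¹{n!/(s-a)^(n+1)} = t^n·e^(at) with n=1, a=8. So L⁻¹{1/(s-8)^2} = t·e^(8t), and L⁻¹{3/(s-8)^2} = (3/1)·t·e^(8t) = 3·t·e^(8t)

Final answer: 3·t·e^(8t)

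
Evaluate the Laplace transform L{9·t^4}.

L{t^n} = n!/s^(n+1), so L{t^4} = 24/s^5. Then L{9·t^4} = 9·24/s^5 = 216/s^5

Final answer: 216/s^5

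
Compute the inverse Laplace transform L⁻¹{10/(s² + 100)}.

L⁻¹{10/(s² + 100)} = sin(10t)

Final answer: sin(10t)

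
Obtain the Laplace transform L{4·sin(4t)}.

L{sin(ωt)} = ω/(s² + ω²), so L{sin(4t)} = 4/(s² + 16). Then L{4·sin(4t)} = 4·4/(s² + 16) = 16/(s² + 16)

Final answer: 16/(s² + 16)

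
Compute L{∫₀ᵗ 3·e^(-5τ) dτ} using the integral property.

L{∫₀ᵗ f(τ)dτ} = F(s)/s with F(s) = 3/(s+5), so L{∫₀ᵗ 3·e^(-5τ) dτ} = 3/(s(s+5))

Final answer: 3/(s(s+5))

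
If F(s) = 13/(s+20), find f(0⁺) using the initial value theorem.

f(0⁺) = lim_{s→∞} s·13/(s+20) = lim_{s→∞} 13s/(s+20) = 13

Final answer: 13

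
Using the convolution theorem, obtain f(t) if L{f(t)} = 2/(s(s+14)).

2/(s(s+14)) = (2/s)·(1/(s+14)) = L{2}·L{e^(-14t)}. By convolution, f(t) = 2*e^(-14t) = ∫₀ᵗ 2·e^(-14τ) dτ = 2·(1 - e^(-14t))/14

Final answer: 2·(1 - e^(-14t))/14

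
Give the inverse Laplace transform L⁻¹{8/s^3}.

L⁻¹{n!/s^(n+1)} = t^n with n=2. So L⁻¹{2/s^3} = t^2, and L⁻¹{8/s^3} = (8/2)·t^2 = 4·t^2

Final answer: 4·t^2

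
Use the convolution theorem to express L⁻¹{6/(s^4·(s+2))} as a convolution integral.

6/(s^4·(s+2)) = (6/s^4)·(1/(s+2)) = L{t^3}·L{e^(-2t)}. So f(t) = t^3*e^(-2t) = ∫₀ᵗ τ^3·e^(-2(t-τ)) dτ

Final answer: ∫₀ᵗ τ^3·e^(-2(t-τ)) dτ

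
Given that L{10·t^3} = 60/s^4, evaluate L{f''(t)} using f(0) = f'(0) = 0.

L{f''(t)} = s²F(s) - sf(0) - f'(0) = s²·60/s^4 - 0 - 0 = 60/s^2

Final answer: 60/s^2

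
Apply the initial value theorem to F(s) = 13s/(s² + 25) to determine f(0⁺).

f(0⁺) = lim_{s→∞} s·13s/(s² + 25) = lim_{s→∞} 13s²/(s² + 25) = 13

Final answer: 13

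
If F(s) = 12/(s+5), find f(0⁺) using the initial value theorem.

f(0⁺) = lim_{s→∞} s·12/(s+5) = lim_{s→∞} 12s/(s+5) = 12

Final answer: 12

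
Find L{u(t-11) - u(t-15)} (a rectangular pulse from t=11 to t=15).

L{u(t-a)} = e^(-as)/s. L{u(t-11) - u(t-15)} = (e^(-11s) - e^(-15s))/s

Final answer: (e^(-11s) - e^(-15s))/s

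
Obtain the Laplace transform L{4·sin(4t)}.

L{sin(ωt)} = ω/(s² + ω²), so L{sin(4t)} = 4/(s² + 16). Then L{4·sin(4t)} = 4·4/(s² + 16) = 16/(s² + 16)

Final answer: 16/(s² + 16)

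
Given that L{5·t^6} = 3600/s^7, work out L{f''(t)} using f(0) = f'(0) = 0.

L{f''(t)} = s²F(s) - sf(0) - f'(0) = s²·3600/s^7 - 0 - 0 = 3600/s^5

Final answer: 3600/s^5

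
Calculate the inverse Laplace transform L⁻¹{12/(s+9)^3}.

L⁻¹{n!/(s-a)^(n+1)} = t^n·e^(at) with n=2, a=-9. So L⁻¹{2/(s+9)^3} = t^2·e^(-9t), and L⁻¹{12/(s+9)^3} = (12/2)·t^2·e^(-9t) = 6·t^2·e^(-9t)

Final answer: 6·t^2·e^(-9t)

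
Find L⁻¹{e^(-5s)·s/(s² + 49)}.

L⁻¹{s/(s² + 49)} = cos(7t). By the time shift theorem, L⁻¹{e^(-as)F(s)} = u(t-a)f(t-a) with a=5, so L⁻¹{e^(-5s)·s/(s² + 49)} = u(t-5)·cos(7(t-5))

Final answer: u(t-5)·cos(7(t-5))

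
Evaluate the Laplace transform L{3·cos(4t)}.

L{cos(ωt)} = s/(s² + ω²), so L{cos(4t)} = s/(s² + 16). Then L{3·cos(4t)} = 3·s/(s² + 16) = 3s/(s² + 16)

Final answer: 3s/(s² + 16)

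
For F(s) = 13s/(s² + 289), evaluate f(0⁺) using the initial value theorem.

f(0⁺) = lim_{s→∞} s·13s/(s² + 289) = lim_{s→∞} 13s²/(s² + 289) = 13

Final answer: 13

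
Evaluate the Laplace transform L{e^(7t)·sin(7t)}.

L{e^(at)·sin(ωt)} = ω/((s-a)² + ω²), so L{e^(7t)·sin(7t)} = 7/((s-7)² + 49)

Final answer: 7/((s-7)² + 49)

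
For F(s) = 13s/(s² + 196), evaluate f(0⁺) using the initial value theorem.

f(0⁺) = lim_{s→∞} s·13s/(s² + 196) = lim_{s→∞} 13s²/(s² + 196) = 13

Final answer: 13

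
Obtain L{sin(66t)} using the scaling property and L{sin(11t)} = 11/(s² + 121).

Using L{f(at)} = (1/a)F(s/a) with a=6: L{sin(66t)} = (1/6) · 11/((s/6)² + 121) = (1/6) · 11·36/(s² + 4356) = 66/(s² + 4356)

Final answer: 66/(s² + 4356)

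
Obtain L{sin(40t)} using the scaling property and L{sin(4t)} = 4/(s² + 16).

Using L{f(at)} = (1/a)F(s/a) with a=10: L{sin(40t)} = (1/10) · 4/((s/10)² + 16) = (1/10) · 4·100/(s² + 1600) = 40/(s² + 1600)

Final answer: 40/(s² + 1600)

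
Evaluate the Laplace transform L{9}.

L{9} = 9 · L{1} = 9/s

Final answer: 9/s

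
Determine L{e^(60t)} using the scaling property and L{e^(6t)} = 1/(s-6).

Using L{f(at)} = (1/a)F(s/a) with a=10 and f(t) = e^(6t): L{e^(60t)} = (1/10) · 1/((s/10)-6) = (1/10) · 10/(s-60) = 1/(s-60)

Final answer: 1/(s-60)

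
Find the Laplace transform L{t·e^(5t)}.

L{t^n·e^(at)} = n!/(s-a)^(n+1), so L{t·e^(5t)} = 1/(s-5)^2

Final answer: 1/(s-5)^2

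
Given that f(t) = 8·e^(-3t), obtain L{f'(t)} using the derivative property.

f(0) = 8, F(s) = 8/(s+3). L{f'(t)} = s·F(s) - f(0) = 8s/(s+3) - 8 = (8s - 8(s+3))/(s+3) = -24/(s+3)

Final answer: -24/(s+3)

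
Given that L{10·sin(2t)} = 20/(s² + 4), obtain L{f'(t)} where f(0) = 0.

L{f'(t)} = s·F(s) - f(0) = s·20/(s² + 4) - 0 = 20s/(s² + 4)

Final answer: 20s/(s² + 4)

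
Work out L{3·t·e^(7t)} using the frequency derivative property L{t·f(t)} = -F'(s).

L{e^(7t)} = 1/(s-7). By frequency derivative: L{t·e^(7t)} = -d/ds[1/(s-7)] = -(-1)/(s-7)² = 1/(s-7)². Then L{3·t·e^(7t)} = 3·1/(s-7)² = 3/(s-7)²

Final answer: 3/(s-7)²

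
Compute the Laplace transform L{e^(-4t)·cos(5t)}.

L{e^(at)·cos(ωt)} = (s-a)/((s-a)² + ω²), so L{e^(-4t)·cos(5t)} = (s+4)/((s+4)² + 25)

Final answer: (s+4)/((s+4)² + 25)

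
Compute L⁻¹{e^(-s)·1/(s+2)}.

L⁻¹{1/(s+2)} = e^(-2t). By the time shift theorem, L⁻¹{e^(-as)F(s)} = u(t-a)f(t-a) with a=1, so L⁻¹{e^(-s)·1/(s+2)} = u(t-1)·e^(-2(t-1))

Final answer: u(t-1)·e^(-2(t-1))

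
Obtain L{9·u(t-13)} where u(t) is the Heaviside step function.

L{u(t-a)} = e^(-as)/s. Here a=13, so L{u(t-13)} = e^(-13s)/s, and L{9·u(t-13)} = 9·e^(-13s)/s

Final answer: 9·e^(-13s)/s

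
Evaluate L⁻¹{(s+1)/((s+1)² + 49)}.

Using frequency shift: L⁻¹{(s-a)/((s-a)² + b²)} = e^(at)cos(bt). Here a=-1, b=7

Final answer: e^(-t)·cos(7t)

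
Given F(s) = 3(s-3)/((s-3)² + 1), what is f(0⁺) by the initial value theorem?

f(0⁺) = lim_{s→∞} sF(s) = lim_{s→∞} 3s(s-3)/((s-3)² + 1) = 3

Final answer: 3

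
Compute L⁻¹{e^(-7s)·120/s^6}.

L⁻¹{120/s^6} = t^5. By the time shift theorem, L⁻¹{e^(-as)F(s)} = u(t-a)f(t-a) with a=7, so L⁻¹{e^(-7s)·120/s^6} = u(t-7)·(t-7)^5

Final answer: u(t-7)·(t-7)^5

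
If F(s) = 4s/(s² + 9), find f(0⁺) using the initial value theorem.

f(0⁺) = lim_{s→∞} s·4s/(s² + 9) = lim_{s→∞} 4s²/(s² + 9) = 4

Final answer: 4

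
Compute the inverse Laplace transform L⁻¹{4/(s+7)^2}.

L⁻¹{n!/(s-a)^(n+1)} = t^n·e^(at) with n=1, a=-7. So L⁻¹{1/(s+7)^2} = t·e^(-7t), and L⁻¹{4/(s+7)^2} = (4/1)·t·e^(-7t) = 4·t·e^(-7t)

Final answer: 4·t·e^(-7t)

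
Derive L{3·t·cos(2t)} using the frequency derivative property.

L{cos(2t)} = s/(s² + 4). Derivative: d/ds[s/(s² + 4)] = [(s² + 4) - s·2s]/(s² + 4)² = (4 - s²)/(s² + 4)². So L{t·cos(2t)} = -F'(s) = (s² - 4)/(s² + 4)². Then L{3·t·cos(2t)} = 3·(s² - 4)/(s² + 4)²

Final answer: 3·(s² - 4)/(s² + 4)²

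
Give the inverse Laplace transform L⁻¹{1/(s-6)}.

L⁻¹{1/(s-a)} = e^(at), so L⁻¹{1/(s-6)} = e^(6t)

Final answer: e^(6t)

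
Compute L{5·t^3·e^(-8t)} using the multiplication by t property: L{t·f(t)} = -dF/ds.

Using L{t^n·e^(at)} = n!/(s-a)^(n+1), L{t^3·e^(-8t)} = 6/(s+8)^4, so L{5·t^3·e^(-8t)} = 5·6/(s+8)^4 = 30/(s+8)^4

Final answer: 30/(s+8)^4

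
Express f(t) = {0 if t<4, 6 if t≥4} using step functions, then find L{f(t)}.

f(t) = 6·u(t-4). L{u(t-4)} = e^(-4s)/s, so L{f(t)} = 6·e^(-4s)/s

Final answer: 6·e^(-4s)/s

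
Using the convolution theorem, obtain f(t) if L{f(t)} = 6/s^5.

6/s^5 = (6/s)·(1/s^4) = L{6}·L{t^3/6}. By convolution, f(t) = 6*t^3/6 = ∫₀ᵗ 6·τ^3/6 dτ = 6·t^4/24

Final answer: 6·t^4/24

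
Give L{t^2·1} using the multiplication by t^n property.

L{1} = 1/s. d^1/ds^1[1/s] = -1/s². d^2/ds^2[1/s] = 2/s^3. So L{t^2} = (-1)^{2}·2/s^3 = 2/s^3

Final answer: 2/s^3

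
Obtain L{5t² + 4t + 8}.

L{5t² + 4t + 8} = 5·2/s³ + 4/s² + 8/s = 10/s³ + 4/s² + 8/s

Final answer: 10/s³ + 4/s² + 8/s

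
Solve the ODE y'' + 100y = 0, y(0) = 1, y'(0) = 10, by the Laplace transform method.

L{y''} + 100L{y} = 0. s²Y - s - 10 + 100Y = 0. Y(s² + 100) = s + 10. Y = (s + 10)/(s² + 100). Inverting: y(t) = cos(10t) + sin(10t)

Final answer: y(t) = cos(10t) + sin(10t)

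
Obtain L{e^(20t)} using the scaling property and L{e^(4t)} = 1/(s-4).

Using L{f(at)} = (1/a)F(s/a) with a=5 and f(t) = e^(4t): L{e^(20t)} = (1/5) · 1/((s/5)-4) = (1/5) · 5/(s-20) = 1/(s-20)

Final answer: 1/(s-20)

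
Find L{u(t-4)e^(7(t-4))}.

u(t-a)f(t-a) with f(t)=e^(7t). L{e^(7t)} = 1/(s-7). By time shift: e^(-4s)/(s-7)

Final answer: e^(-4s)/(s-7)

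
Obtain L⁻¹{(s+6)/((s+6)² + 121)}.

Using frequency shift: L⁻¹{(s-a)/((s-a)² + b²)} = e^(at)cos(bt). Here a=-6, b=11

Final answer: e^(-6t)·cos(11t)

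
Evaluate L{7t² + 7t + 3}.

L{7t² + 7t + 3} = 7·2/s³ + 7/s² + 3/s = 14/s³ + 7/s² + 3/s

Final answer: 14/s³ + 7/s² + 3/s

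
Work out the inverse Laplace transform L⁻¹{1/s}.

L⁻¹{c/s} = c, so L⁻¹{1/s} = 1

Final answer: 1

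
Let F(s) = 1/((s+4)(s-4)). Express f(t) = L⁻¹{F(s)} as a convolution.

1/((s+4)(s-4)) = (1/(s+4))·(1/(s-4)) = L{e^(-4t)}·L{e^(4t)}. So f(t) = e^(-4t)*e^(4t) = ∫₀ᵗ e^(-4τ)·e^(4(t-τ)) dτ

Final answer: ∫₀ᵗ e^(-4τ)·e^(4(t-τ)) dτ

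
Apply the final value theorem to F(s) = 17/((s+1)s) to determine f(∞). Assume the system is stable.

f(∞) = lim_{s→0} sF(s) = lim_{s→0} 17/(s+1) = 17

Final answer: 17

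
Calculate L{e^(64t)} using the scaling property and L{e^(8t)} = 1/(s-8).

Using L{f(at)} = (1/a)F(s/a) with a=8 and f(t) = e^(8t): L{e^(64t)} = (1/8) · 1/((s/8)-8) = (1/8) · 8/(s-64) = 1/(s-64)

Final answer: 1/(s-64)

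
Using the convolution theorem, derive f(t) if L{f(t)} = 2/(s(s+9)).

2/(s(s+9)) = (2/s)·(1/(s+9)) = L{2}·L{e^(-9t)}. By convolution, f(t) = 2*e^(-9t) = ∫₀ᵗ 2·e^(-9τ) dτ = 2·(1 - e^(-9t))/9

Final answer: 2·(1 - e^(-9t))/9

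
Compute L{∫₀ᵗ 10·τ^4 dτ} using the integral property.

L{∫₀ᵗ f(τ)dτ} = F(s)/s with f(t) = 10t^4. F(s) = 240/s^5, so L{∫₀ᵗ 10·τ^4 dτ} = (240/s^5)/s = 240/s^6. (Check: ∫₀ᵗ 10·τ^4 dτ = 10t^5/5.)

Final answer: 240/s^6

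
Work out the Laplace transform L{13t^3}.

L{13t^3} = 13 · L{t^3} = 13 · 6/s^4 = 78/s^4

Final answer: 78/s^4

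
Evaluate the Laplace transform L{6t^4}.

L{6t^4} = 6 · L{t^4} = 6 · 24/s^5 = 144/s^5

Final answer: 144/s^5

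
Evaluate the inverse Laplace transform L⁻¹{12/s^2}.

L⁻¹{n!/s^(n+1)} = t^n with n=1. So L⁻¹{1/s^2} = t, and L⁻¹{12/s^2} = (12/1)·t = 12·t

Final answer: 12·t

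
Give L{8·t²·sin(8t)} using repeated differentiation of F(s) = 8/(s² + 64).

F(s) = 8/(s² + 64). F'(s) = -16s/(s² + 64)². F''(s) = -16(64 - 3s²)/(s² + 64)³ = (48s² - 1024)/(s² + 64)³. So L{t²·sin(8t)} = (-1)² F''(s) = (48s² - 1024)/(s² + 64)³. Then L{8·t²·sin(8t)} = 8·(48s² - 1024)/(s² + 64)³ = (384s² - 8192)/(s² + 64)³

Final answer: (384s² - 8192)/(s² + 64)³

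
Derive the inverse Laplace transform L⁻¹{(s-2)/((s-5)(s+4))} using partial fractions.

Using partial fractions, f(t) = (3e^(5t) + 6e^(-4t))/9

Final answer: (3e^(5t) + 6e^(-4t))/9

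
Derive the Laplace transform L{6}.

L{6} = 6 · L{1} = 6/s

Final answer: 6/s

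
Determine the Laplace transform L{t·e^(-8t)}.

L{t^n·e^(at)} = n!/(s-a)^(n+1), so L{t·e^(-8t)} = 1/(s+8)^2

Final answer: 1/(s+8)^2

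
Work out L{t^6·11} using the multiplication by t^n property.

L{11} = 11/s. d^1/ds^1[1/s] = -1/s². d^2/ds^2[1/s] = 2/s^3. d^3/ds^3[1/s] = -6/s^4. d^4/ds^4[1/s] = 24/s^5. d^5/ds^5[1/s] = -120/s^6. d^6/ds^6[1/s] = 720/s^7. So L{t^6} = (-1)^{6}·720/s^7 = 720/s^7. Then L{t^6·11} = 11·720/s^7 = 7920/s^7

Final answer: 7920/s^7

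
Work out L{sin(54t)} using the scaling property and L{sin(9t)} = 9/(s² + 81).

Using L{f(at)} = (1/a)F(s/a) with a=6: L{sin(54t)} = (1/6) · 9/((s/6)² + 81) = (1/6) · 9·36/(s² + 2916) = 54/(s² + 2916)

Final answer: 54/(s² + 2916)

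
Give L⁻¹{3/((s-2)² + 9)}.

Form: b/((s-a)² + b²) → e^(at)sin(bt). With a=2, b=3

Final answer: e^(2t)·sin(3t)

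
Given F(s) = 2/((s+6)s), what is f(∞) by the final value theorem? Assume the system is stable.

f(∞) = lim_{s→0} sF(s) = lim_{s→0} 2/(s+6) = 1/3

Final answer: 1/3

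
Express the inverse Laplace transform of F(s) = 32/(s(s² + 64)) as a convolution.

32/(s(s² + 64)) = (1/s)·(32/(s² + 64)) = L{1}·L{4·sin(8t)}. So f(t) = 1*(4·sin(8t)) = ∫₀ᵗ 4·sin(8τ) dτ

Final answer: ∫₀ᵗ 4·sin(8τ) dτ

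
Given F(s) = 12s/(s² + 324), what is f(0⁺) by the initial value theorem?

f(0⁺) = lim_{s→∞} s·12s/(s² + 324) = lim_{s→∞} 12s²/(s² + 324) = 12

Final answer: 12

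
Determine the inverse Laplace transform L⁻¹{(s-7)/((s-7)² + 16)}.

Using frequency shift, L⁻¹{(s-7)/((s-7)² + 16)} = e^(7t)·cos(4t)

Final answer: e^(7t)·cos(4t)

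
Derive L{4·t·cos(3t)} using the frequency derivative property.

L{cos(3t)} = s/(s² + 9). Derivative: d/ds[s/(s² + 9)] = [(s² + 9) - s·2s]/(s² + 9)² = (9 - s²)/(s² + 9)². So L{t·cos(3t)} = -F'(s) = (s² - 9)/(s² + 9)². Then L{4·t·cos(3t)} = 4·(s² - 9)/(s² + 9)²

Final answer: 4·(s² - 9)/(s² + 9)²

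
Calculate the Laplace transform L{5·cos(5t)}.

L{cos(ωt)} = s/(s² + ω²), so L{cos(5t)} = s/(s² + 25). Then L{5·cos(5t)} = 5·s/(s² + 25) = 5s/(s² + 25)

Final answer: 5s/(s² + 25)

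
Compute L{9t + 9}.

L{9t + 9} = 9·L{t} + 9·L{1} = 9/s² + 9/s

Final answer: 9/s² + 9/s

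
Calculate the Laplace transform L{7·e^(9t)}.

L{e^(at)} = 1/(s-a), so L{e^(9t)} = 1/(s-9). Then L{7·e^(9t)} = 7/(s-9)

Final answer: 7/(s-9)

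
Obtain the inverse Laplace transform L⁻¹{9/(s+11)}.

L⁻¹{1/(s-a)} = e^(at), so L⁻¹{1/(s+11)} = e^(-11t), and L⁻¹{9/(s+11)} = 9·e^(-11t)

Final answer: 9·e^(-11t)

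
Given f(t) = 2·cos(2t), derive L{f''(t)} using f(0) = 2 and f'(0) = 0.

F(s) = 2s/(s² + 4). L{f''(t)} = s²F(s) - sf(0) - f'(0) = 2s³/(s² + 4) - 2s = (2s³ - 2s(s² + 4))/(s² + 4) = -8s/(s² + 4)

Final answer: -8s/(s² + 4)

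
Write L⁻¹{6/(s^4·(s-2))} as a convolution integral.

6/(s^4·(s-2)) = (6/s^4)·(1/(s-2)) = L{t^3}·L{e^(2t)}. So f(t) = t^3*e^(2t) = ∫₀ᵗ τ^3·e^(2(t-τ)) dτ

Final answer: ∫₀ᵗ τ^3·e^(2(t-τ)) dτ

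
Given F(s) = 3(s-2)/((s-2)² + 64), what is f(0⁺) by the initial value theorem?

f(0⁺) = lim_{s→∞} sF(s) = lim_{s→∞} 3s(s-2)/((s-2)² + 64) = 3

Final answer: 3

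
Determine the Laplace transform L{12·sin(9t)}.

L{sin(ωt)} = ω/(s² + ω²), so L{sin(9t)} = 9/(s² + 81). Then L{12·sin(9t)} = 12·9/(s² + 81) = 108/(s² + 81)

Final answer: 108/(s² + 81)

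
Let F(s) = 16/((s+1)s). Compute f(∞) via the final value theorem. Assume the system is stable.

f(∞) = lim_{s→0} sF(s) = lim_{s→0} 16/(s+1) = 16

Final answer: 16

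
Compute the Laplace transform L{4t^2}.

L{4t^2} = 4 · L{t^2} = 4 · 2/s^3 = 8/s^3

Final answer: 8/s^3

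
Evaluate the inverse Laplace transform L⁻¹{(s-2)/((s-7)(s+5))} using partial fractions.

Using partial fractions, f(t) = (5e^(7t) + 7e^(-5t))/12

Final answer: (5e^(7t) + 7e^(-5t))/12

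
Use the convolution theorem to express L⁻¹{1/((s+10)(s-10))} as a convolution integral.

1/((s+10)(s-10)) = (1/(s+10))·(1/(s-10)) = L{e^(-10t)}·L{e^(10t)}. So f(t) = e^(-10t)*e^(10t) = ∫₀ᵗ e^(-10τ)·e^(10(t-τ)) dτ

Final answer: ∫₀ᵗ e^(-10τ)·e^(10(t-τ)) dτ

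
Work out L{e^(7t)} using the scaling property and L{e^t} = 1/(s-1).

Using L{f(at)} = (1/a)F(s/a) with a=7 and f(t) = e^t: L{e^(7t)} = (1/7) · 1/((s/7)-1) = (1/7) · 7/(s-7) = 1/(s-7)

Final answer: 1/(s-7)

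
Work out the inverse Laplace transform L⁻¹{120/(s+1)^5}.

L⁻¹{n!/(s-a)^(n+1)} = t^n·e^(at) with n=4, a=-1. So L⁻¹{24/(s+1)^5} = t^4·e^(-t), and L⁻¹{120/(s+1)^5} = (120/24)·t^4·e^(-t) = 5·t^4·e^(-t)

Final answer: 5·t^4·e^(-t)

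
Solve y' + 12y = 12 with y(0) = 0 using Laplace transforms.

sY + 12Y = 12/s. Y = 12/(s(s+12)). Partial fractions: Y = 1/s - 1/(s+12)

Final answer: y(t) = (1 - e^(-12t))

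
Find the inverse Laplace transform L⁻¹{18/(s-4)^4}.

L⁻¹{n!/(s-a)^(n+1)} = t^n·e^(at) with n=3, a=4. So L⁻¹{6/(s-4)^4} = t^3·e^(4t), and L⁻¹{18/(s-4)^4} = (18/6)·t^3·e^(4t) = 3·t^3·e^(4t)

Final answer: 3·t^3·e^(4t)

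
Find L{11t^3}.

L{t^n} = n!/s^(n+1). So L{11t^3} = 11·3!/s^4 = 66/s^4

Final answer: 66/s^4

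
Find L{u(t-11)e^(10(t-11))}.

u(t-a)f(t-a) with f(t)=e^(10t). L{e^(10t)} = 1/(s-10). By time shift: e^(-11s)/(s-10)

Final answer: e^(-11s)/(s-10)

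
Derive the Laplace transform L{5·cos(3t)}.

L{cos(ωt)} = s/(s² + ω²), so L{cos(3t)} = s/(s² + 9). Then L{5·cos(3t)} = 5·s/(s² + 9) = 5s/(s² + 9)

Final answer: 5s/(s² + 9)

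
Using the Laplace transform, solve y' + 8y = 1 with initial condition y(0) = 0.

sY + 8Y = 1/s. Y = 1/(s(s+8)). Partial fractions: Y = 1/8/s - 1/8/(s+8)

Final answer: y(t) = 1/8(1 - e^(-8t))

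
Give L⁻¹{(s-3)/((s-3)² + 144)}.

Using frequency shift: L⁻¹{(s-a)/((s-a)² + b²)} = e^(at)cos(bt). Here a=3, b=12

Final answer: e^(3t)·cos(12t)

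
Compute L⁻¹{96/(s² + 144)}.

This is the form c·a/(s² + a²) with a = 12, c = 8. L⁻¹ = 8·sin(12t)

Final answer: 8·sin(12t)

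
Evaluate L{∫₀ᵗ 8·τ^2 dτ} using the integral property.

L{∫₀ᵗ f(τ)dτ} = F(s)/s with f(t) = 8t^2. F(s) = 16/s^3, so L{∫₀ᵗ 8·τ^2 dτ} = (16/s^3)/s = 16/s^4. (Check: ∫₀ᵗ 8·τ^2 dτ = 8t^3/3.)

Final answer: 16/s^4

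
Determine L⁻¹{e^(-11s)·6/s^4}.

L⁻¹{6/s^4} = t^3. By the time shift theorem, L⁻¹{e^(-as)F(s)} = u(t-a)f(t-a) with a=11, so L⁻¹{e^(-11s)·6/s^4} = u(t-11)·(t-11)^3

Final answer: u(t-11)·(t-11)^3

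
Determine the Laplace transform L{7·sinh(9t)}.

L{sinh(ωt)} = ω/(s² - ω²), so L{sinh(9t)} = 9/(s² - 81). Then L{7·sinh(9t)} = 7·9/(s² - 81) = 63/(s² - 81)

Final answer: 63/(s² - 81)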